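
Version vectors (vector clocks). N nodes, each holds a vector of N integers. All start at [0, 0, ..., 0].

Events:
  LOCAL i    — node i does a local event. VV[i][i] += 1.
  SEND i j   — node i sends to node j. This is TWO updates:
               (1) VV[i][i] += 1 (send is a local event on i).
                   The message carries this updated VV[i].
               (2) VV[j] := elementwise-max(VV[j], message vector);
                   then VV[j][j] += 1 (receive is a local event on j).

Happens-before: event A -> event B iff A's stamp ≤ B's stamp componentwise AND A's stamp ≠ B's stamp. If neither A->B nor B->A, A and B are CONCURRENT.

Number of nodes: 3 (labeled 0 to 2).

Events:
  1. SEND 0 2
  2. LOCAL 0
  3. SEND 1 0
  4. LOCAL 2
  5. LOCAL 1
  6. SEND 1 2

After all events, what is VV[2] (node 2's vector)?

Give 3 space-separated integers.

Initial: VV[0]=[0, 0, 0]
Initial: VV[1]=[0, 0, 0]
Initial: VV[2]=[0, 0, 0]
Event 1: SEND 0->2: VV[0][0]++ -> VV[0]=[1, 0, 0], msg_vec=[1, 0, 0]; VV[2]=max(VV[2],msg_vec) then VV[2][2]++ -> VV[2]=[1, 0, 1]
Event 2: LOCAL 0: VV[0][0]++ -> VV[0]=[2, 0, 0]
Event 3: SEND 1->0: VV[1][1]++ -> VV[1]=[0, 1, 0], msg_vec=[0, 1, 0]; VV[0]=max(VV[0],msg_vec) then VV[0][0]++ -> VV[0]=[3, 1, 0]
Event 4: LOCAL 2: VV[2][2]++ -> VV[2]=[1, 0, 2]
Event 5: LOCAL 1: VV[1][1]++ -> VV[1]=[0, 2, 0]
Event 6: SEND 1->2: VV[1][1]++ -> VV[1]=[0, 3, 0], msg_vec=[0, 3, 0]; VV[2]=max(VV[2],msg_vec) then VV[2][2]++ -> VV[2]=[1, 3, 3]
Final vectors: VV[0]=[3, 1, 0]; VV[1]=[0, 3, 0]; VV[2]=[1, 3, 3]

Answer: 1 3 3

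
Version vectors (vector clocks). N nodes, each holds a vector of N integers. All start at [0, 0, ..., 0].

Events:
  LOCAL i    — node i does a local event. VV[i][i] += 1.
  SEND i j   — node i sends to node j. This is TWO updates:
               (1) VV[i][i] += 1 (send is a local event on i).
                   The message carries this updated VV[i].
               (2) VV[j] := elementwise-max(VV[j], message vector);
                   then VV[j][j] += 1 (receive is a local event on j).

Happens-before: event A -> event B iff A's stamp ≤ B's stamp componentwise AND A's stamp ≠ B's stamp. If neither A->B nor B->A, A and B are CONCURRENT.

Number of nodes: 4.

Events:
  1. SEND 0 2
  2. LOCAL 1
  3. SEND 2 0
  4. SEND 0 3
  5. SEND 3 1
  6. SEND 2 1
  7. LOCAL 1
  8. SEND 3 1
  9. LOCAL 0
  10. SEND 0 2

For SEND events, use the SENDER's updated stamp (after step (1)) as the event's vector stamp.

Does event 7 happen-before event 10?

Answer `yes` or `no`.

Answer: no

Derivation:
Initial: VV[0]=[0, 0, 0, 0]
Initial: VV[1]=[0, 0, 0, 0]
Initial: VV[2]=[0, 0, 0, 0]
Initial: VV[3]=[0, 0, 0, 0]
Event 1: SEND 0->2: VV[0][0]++ -> VV[0]=[1, 0, 0, 0], msg_vec=[1, 0, 0, 0]; VV[2]=max(VV[2],msg_vec) then VV[2][2]++ -> VV[2]=[1, 0, 1, 0]
Event 2: LOCAL 1: VV[1][1]++ -> VV[1]=[0, 1, 0, 0]
Event 3: SEND 2->0: VV[2][2]++ -> VV[2]=[1, 0, 2, 0], msg_vec=[1, 0, 2, 0]; VV[0]=max(VV[0],msg_vec) then VV[0][0]++ -> VV[0]=[2, 0, 2, 0]
Event 4: SEND 0->3: VV[0][0]++ -> VV[0]=[3, 0, 2, 0], msg_vec=[3, 0, 2, 0]; VV[3]=max(VV[3],msg_vec) then VV[3][3]++ -> VV[3]=[3, 0, 2, 1]
Event 5: SEND 3->1: VV[3][3]++ -> VV[3]=[3, 0, 2, 2], msg_vec=[3, 0, 2, 2]; VV[1]=max(VV[1],msg_vec) then VV[1][1]++ -> VV[1]=[3, 2, 2, 2]
Event 6: SEND 2->1: VV[2][2]++ -> VV[2]=[1, 0, 3, 0], msg_vec=[1, 0, 3, 0]; VV[1]=max(VV[1],msg_vec) then VV[1][1]++ -> VV[1]=[3, 3, 3, 2]
Event 7: LOCAL 1: VV[1][1]++ -> VV[1]=[3, 4, 3, 2]
Event 8: SEND 3->1: VV[3][3]++ -> VV[3]=[3, 0, 2, 3], msg_vec=[3, 0, 2, 3]; VV[1]=max(VV[1],msg_vec) then VV[1][1]++ -> VV[1]=[3, 5, 3, 3]
Event 9: LOCAL 0: VV[0][0]++ -> VV[0]=[4, 0, 2, 0]
Event 10: SEND 0->2: VV[0][0]++ -> VV[0]=[5, 0, 2, 0], msg_vec=[5, 0, 2, 0]; VV[2]=max(VV[2],msg_vec) then VV[2][2]++ -> VV[2]=[5, 0, 4, 0]
Event 7 stamp: [3, 4, 3, 2]
Event 10 stamp: [5, 0, 2, 0]
[3, 4, 3, 2] <= [5, 0, 2, 0]? False. Equal? False. Happens-before: False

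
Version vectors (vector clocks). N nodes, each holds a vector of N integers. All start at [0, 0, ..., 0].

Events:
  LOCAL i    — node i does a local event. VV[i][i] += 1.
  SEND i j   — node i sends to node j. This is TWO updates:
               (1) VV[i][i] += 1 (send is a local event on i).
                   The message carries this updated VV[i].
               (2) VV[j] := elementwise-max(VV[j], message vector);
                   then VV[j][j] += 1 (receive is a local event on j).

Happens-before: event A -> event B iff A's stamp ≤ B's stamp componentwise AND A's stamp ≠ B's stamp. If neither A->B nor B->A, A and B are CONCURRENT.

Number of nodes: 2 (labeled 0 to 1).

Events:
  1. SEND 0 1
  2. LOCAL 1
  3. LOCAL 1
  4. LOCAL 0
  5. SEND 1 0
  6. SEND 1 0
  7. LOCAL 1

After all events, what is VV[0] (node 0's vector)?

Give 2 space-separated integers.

Answer: 4 5

Derivation:
Initial: VV[0]=[0, 0]
Initial: VV[1]=[0, 0]
Event 1: SEND 0->1: VV[0][0]++ -> VV[0]=[1, 0], msg_vec=[1, 0]; VV[1]=max(VV[1],msg_vec) then VV[1][1]++ -> VV[1]=[1, 1]
Event 2: LOCAL 1: VV[1][1]++ -> VV[1]=[1, 2]
Event 3: LOCAL 1: VV[1][1]++ -> VV[1]=[1, 3]
Event 4: LOCAL 0: VV[0][0]++ -> VV[0]=[2, 0]
Event 5: SEND 1->0: VV[1][1]++ -> VV[1]=[1, 4], msg_vec=[1, 4]; VV[0]=max(VV[0],msg_vec) then VV[0][0]++ -> VV[0]=[3, 4]
Event 6: SEND 1->0: VV[1][1]++ -> VV[1]=[1, 5], msg_vec=[1, 5]; VV[0]=max(VV[0],msg_vec) then VV[0][0]++ -> VV[0]=[4, 5]
Event 7: LOCAL 1: VV[1][1]++ -> VV[1]=[1, 6]
Final vectors: VV[0]=[4, 5]; VV[1]=[1, 6]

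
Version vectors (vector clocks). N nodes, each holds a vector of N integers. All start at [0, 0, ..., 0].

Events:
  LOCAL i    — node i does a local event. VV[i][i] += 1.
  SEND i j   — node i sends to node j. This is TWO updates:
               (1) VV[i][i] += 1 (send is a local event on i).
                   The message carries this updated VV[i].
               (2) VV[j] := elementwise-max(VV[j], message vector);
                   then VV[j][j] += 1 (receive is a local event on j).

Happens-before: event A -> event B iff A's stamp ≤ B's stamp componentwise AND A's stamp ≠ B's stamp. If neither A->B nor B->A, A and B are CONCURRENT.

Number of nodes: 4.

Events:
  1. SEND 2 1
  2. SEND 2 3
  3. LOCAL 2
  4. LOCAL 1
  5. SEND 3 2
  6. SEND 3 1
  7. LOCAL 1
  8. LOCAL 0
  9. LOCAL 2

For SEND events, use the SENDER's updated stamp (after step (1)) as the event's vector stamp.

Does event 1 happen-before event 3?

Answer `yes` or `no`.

Initial: VV[0]=[0, 0, 0, 0]
Initial: VV[1]=[0, 0, 0, 0]
Initial: VV[2]=[0, 0, 0, 0]
Initial: VV[3]=[0, 0, 0, 0]
Event 1: SEND 2->1: VV[2][2]++ -> VV[2]=[0, 0, 1, 0], msg_vec=[0, 0, 1, 0]; VV[1]=max(VV[1],msg_vec) then VV[1][1]++ -> VV[1]=[0, 1, 1, 0]
Event 2: SEND 2->3: VV[2][2]++ -> VV[2]=[0, 0, 2, 0], msg_vec=[0, 0, 2, 0]; VV[3]=max(VV[3],msg_vec) then VV[3][3]++ -> VV[3]=[0, 0, 2, 1]
Event 3: LOCAL 2: VV[2][2]++ -> VV[2]=[0, 0, 3, 0]
Event 4: LOCAL 1: VV[1][1]++ -> VV[1]=[0, 2, 1, 0]
Event 5: SEND 3->2: VV[3][3]++ -> VV[3]=[0, 0, 2, 2], msg_vec=[0, 0, 2, 2]; VV[2]=max(VV[2],msg_vec) then VV[2][2]++ -> VV[2]=[0, 0, 4, 2]
Event 6: SEND 3->1: VV[3][3]++ -> VV[3]=[0, 0, 2, 3], msg_vec=[0, 0, 2, 3]; VV[1]=max(VV[1],msg_vec) then VV[1][1]++ -> VV[1]=[0, 3, 2, 3]
Event 7: LOCAL 1: VV[1][1]++ -> VV[1]=[0, 4, 2, 3]
Event 8: LOCAL 0: VV[0][0]++ -> VV[0]=[1, 0, 0, 0]
Event 9: LOCAL 2: VV[2][2]++ -> VV[2]=[0, 0, 5, 2]
Event 1 stamp: [0, 0, 1, 0]
Event 3 stamp: [0, 0, 3, 0]
[0, 0, 1, 0] <= [0, 0, 3, 0]? True. Equal? False. Happens-before: True

Answer: yes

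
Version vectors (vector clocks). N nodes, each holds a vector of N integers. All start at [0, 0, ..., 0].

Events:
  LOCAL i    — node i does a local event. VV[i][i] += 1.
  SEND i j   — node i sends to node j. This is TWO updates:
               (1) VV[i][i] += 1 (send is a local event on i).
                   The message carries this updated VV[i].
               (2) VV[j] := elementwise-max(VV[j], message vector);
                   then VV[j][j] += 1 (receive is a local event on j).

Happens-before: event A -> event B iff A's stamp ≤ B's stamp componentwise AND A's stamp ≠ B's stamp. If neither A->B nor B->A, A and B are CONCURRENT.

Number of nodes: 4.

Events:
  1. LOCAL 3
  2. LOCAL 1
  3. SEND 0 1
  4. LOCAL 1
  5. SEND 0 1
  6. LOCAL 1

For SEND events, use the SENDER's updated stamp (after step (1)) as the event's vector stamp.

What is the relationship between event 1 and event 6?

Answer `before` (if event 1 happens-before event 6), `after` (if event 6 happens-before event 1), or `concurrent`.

Initial: VV[0]=[0, 0, 0, 0]
Initial: VV[1]=[0, 0, 0, 0]
Initial: VV[2]=[0, 0, 0, 0]
Initial: VV[3]=[0, 0, 0, 0]
Event 1: LOCAL 3: VV[3][3]++ -> VV[3]=[0, 0, 0, 1]
Event 2: LOCAL 1: VV[1][1]++ -> VV[1]=[0, 1, 0, 0]
Event 3: SEND 0->1: VV[0][0]++ -> VV[0]=[1, 0, 0, 0], msg_vec=[1, 0, 0, 0]; VV[1]=max(VV[1],msg_vec) then VV[1][1]++ -> VV[1]=[1, 2, 0, 0]
Event 4: LOCAL 1: VV[1][1]++ -> VV[1]=[1, 3, 0, 0]
Event 5: SEND 0->1: VV[0][0]++ -> VV[0]=[2, 0, 0, 0], msg_vec=[2, 0, 0, 0]; VV[1]=max(VV[1],msg_vec) then VV[1][1]++ -> VV[1]=[2, 4, 0, 0]
Event 6: LOCAL 1: VV[1][1]++ -> VV[1]=[2, 5, 0, 0]
Event 1 stamp: [0, 0, 0, 1]
Event 6 stamp: [2, 5, 0, 0]
[0, 0, 0, 1] <= [2, 5, 0, 0]? False
[2, 5, 0, 0] <= [0, 0, 0, 1]? False
Relation: concurrent

Answer: concurrent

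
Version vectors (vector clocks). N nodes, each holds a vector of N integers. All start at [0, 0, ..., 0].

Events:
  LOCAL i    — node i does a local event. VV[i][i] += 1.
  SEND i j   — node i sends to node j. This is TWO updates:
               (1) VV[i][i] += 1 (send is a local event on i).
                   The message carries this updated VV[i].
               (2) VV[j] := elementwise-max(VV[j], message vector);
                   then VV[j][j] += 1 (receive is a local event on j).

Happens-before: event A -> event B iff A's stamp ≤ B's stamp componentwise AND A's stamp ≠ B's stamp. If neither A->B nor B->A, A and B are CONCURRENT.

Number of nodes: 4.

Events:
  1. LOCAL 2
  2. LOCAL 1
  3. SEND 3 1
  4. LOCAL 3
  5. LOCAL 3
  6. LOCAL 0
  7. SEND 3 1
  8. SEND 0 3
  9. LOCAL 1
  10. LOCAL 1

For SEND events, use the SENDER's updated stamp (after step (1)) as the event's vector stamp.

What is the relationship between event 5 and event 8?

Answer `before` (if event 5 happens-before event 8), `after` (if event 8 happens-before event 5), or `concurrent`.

Initial: VV[0]=[0, 0, 0, 0]
Initial: VV[1]=[0, 0, 0, 0]
Initial: VV[2]=[0, 0, 0, 0]
Initial: VV[3]=[0, 0, 0, 0]
Event 1: LOCAL 2: VV[2][2]++ -> VV[2]=[0, 0, 1, 0]
Event 2: LOCAL 1: VV[1][1]++ -> VV[1]=[0, 1, 0, 0]
Event 3: SEND 3->1: VV[3][3]++ -> VV[3]=[0, 0, 0, 1], msg_vec=[0, 0, 0, 1]; VV[1]=max(VV[1],msg_vec) then VV[1][1]++ -> VV[1]=[0, 2, 0, 1]
Event 4: LOCAL 3: VV[3][3]++ -> VV[3]=[0, 0, 0, 2]
Event 5: LOCAL 3: VV[3][3]++ -> VV[3]=[0, 0, 0, 3]
Event 6: LOCAL 0: VV[0][0]++ -> VV[0]=[1, 0, 0, 0]
Event 7: SEND 3->1: VV[3][3]++ -> VV[3]=[0, 0, 0, 4], msg_vec=[0, 0, 0, 4]; VV[1]=max(VV[1],msg_vec) then VV[1][1]++ -> VV[1]=[0, 3, 0, 4]
Event 8: SEND 0->3: VV[0][0]++ -> VV[0]=[2, 0, 0, 0], msg_vec=[2, 0, 0, 0]; VV[3]=max(VV[3],msg_vec) then VV[3][3]++ -> VV[3]=[2, 0, 0, 5]
Event 9: LOCAL 1: VV[1][1]++ -> VV[1]=[0, 4, 0, 4]
Event 10: LOCAL 1: VV[1][1]++ -> VV[1]=[0, 5, 0, 4]
Event 5 stamp: [0, 0, 0, 3]
Event 8 stamp: [2, 0, 0, 0]
[0, 0, 0, 3] <= [2, 0, 0, 0]? False
[2, 0, 0, 0] <= [0, 0, 0, 3]? False
Relation: concurrent

Answer: concurrent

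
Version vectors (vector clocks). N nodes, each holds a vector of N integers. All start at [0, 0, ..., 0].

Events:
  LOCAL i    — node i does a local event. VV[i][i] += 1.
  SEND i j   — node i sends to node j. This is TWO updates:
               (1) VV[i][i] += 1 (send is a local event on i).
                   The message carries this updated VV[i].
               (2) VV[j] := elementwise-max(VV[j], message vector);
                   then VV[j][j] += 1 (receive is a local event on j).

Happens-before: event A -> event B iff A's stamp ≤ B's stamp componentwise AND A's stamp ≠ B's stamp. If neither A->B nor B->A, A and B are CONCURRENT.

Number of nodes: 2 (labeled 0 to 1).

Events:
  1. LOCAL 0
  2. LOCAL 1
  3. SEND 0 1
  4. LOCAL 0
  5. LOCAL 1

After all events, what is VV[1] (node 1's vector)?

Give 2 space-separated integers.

Answer: 2 3

Derivation:
Initial: VV[0]=[0, 0]
Initial: VV[1]=[0, 0]
Event 1: LOCAL 0: VV[0][0]++ -> VV[0]=[1, 0]
Event 2: LOCAL 1: VV[1][1]++ -> VV[1]=[0, 1]
Event 3: SEND 0->1: VV[0][0]++ -> VV[0]=[2, 0], msg_vec=[2, 0]; VV[1]=max(VV[1],msg_vec) then VV[1][1]++ -> VV[1]=[2, 2]
Event 4: LOCAL 0: VV[0][0]++ -> VV[0]=[3, 0]
Event 5: LOCAL 1: VV[1][1]++ -> VV[1]=[2, 3]
Final vectors: VV[0]=[3, 0]; VV[1]=[2, 3]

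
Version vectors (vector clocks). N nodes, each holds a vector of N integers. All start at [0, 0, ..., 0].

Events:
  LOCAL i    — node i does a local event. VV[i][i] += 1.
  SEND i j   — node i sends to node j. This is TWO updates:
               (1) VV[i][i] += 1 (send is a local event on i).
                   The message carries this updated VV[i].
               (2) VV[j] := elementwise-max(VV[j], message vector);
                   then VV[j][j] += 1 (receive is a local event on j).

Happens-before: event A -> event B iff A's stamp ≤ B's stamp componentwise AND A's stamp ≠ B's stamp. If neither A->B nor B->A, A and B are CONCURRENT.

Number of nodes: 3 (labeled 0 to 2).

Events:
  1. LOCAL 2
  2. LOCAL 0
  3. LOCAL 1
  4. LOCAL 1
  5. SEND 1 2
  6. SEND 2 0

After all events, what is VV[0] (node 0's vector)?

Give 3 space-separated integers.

Answer: 2 3 3

Derivation:
Initial: VV[0]=[0, 0, 0]
Initial: VV[1]=[0, 0, 0]
Initial: VV[2]=[0, 0, 0]
Event 1: LOCAL 2: VV[2][2]++ -> VV[2]=[0, 0, 1]
Event 2: LOCAL 0: VV[0][0]++ -> VV[0]=[1, 0, 0]
Event 3: LOCAL 1: VV[1][1]++ -> VV[1]=[0, 1, 0]
Event 4: LOCAL 1: VV[1][1]++ -> VV[1]=[0, 2, 0]
Event 5: SEND 1->2: VV[1][1]++ -> VV[1]=[0, 3, 0], msg_vec=[0, 3, 0]; VV[2]=max(VV[2],msg_vec) then VV[2][2]++ -> VV[2]=[0, 3, 2]
Event 6: SEND 2->0: VV[2][2]++ -> VV[2]=[0, 3, 3], msg_vec=[0, 3, 3]; VV[0]=max(VV[0],msg_vec) then VV[0][0]++ -> VV[0]=[2, 3, 3]
Final vectors: VV[0]=[2, 3, 3]; VV[1]=[0, 3, 0]; VV[2]=[0, 3, 3]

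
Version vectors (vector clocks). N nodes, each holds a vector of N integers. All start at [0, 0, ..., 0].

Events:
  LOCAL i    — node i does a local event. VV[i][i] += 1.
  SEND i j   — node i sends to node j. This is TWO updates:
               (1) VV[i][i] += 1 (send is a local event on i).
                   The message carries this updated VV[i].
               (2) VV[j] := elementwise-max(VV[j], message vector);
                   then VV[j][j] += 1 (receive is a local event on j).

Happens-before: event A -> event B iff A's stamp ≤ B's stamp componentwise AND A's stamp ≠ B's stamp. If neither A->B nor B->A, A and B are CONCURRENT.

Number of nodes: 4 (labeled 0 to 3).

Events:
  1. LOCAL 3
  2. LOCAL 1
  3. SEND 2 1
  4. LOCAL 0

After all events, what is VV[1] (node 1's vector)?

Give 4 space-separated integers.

Initial: VV[0]=[0, 0, 0, 0]
Initial: VV[1]=[0, 0, 0, 0]
Initial: VV[2]=[0, 0, 0, 0]
Initial: VV[3]=[0, 0, 0, 0]
Event 1: LOCAL 3: VV[3][3]++ -> VV[3]=[0, 0, 0, 1]
Event 2: LOCAL 1: VV[1][1]++ -> VV[1]=[0, 1, 0, 0]
Event 3: SEND 2->1: VV[2][2]++ -> VV[2]=[0, 0, 1, 0], msg_vec=[0, 0, 1, 0]; VV[1]=max(VV[1],msg_vec) then VV[1][1]++ -> VV[1]=[0, 2, 1, 0]
Event 4: LOCAL 0: VV[0][0]++ -> VV[0]=[1, 0, 0, 0]
Final vectors: VV[0]=[1, 0, 0, 0]; VV[1]=[0, 2, 1, 0]; VV[2]=[0, 0, 1, 0]; VV[3]=[0, 0, 0, 1]

Answer: 0 2 1 0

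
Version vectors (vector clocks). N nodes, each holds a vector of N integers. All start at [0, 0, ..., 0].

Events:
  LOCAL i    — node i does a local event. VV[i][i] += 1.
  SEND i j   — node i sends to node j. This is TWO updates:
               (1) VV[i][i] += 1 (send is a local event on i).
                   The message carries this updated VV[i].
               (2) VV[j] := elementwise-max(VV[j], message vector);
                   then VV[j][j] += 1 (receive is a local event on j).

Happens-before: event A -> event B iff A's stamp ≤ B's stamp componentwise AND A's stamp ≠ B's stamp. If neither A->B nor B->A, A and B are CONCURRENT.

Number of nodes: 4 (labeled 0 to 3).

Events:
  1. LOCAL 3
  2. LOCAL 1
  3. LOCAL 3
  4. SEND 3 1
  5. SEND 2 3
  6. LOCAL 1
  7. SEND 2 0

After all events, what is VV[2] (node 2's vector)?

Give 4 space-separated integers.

Initial: VV[0]=[0, 0, 0, 0]
Initial: VV[1]=[0, 0, 0, 0]
Initial: VV[2]=[0, 0, 0, 0]
Initial: VV[3]=[0, 0, 0, 0]
Event 1: LOCAL 3: VV[3][3]++ -> VV[3]=[0, 0, 0, 1]
Event 2: LOCAL 1: VV[1][1]++ -> VV[1]=[0, 1, 0, 0]
Event 3: LOCAL 3: VV[3][3]++ -> VV[3]=[0, 0, 0, 2]
Event 4: SEND 3->1: VV[3][3]++ -> VV[3]=[0, 0, 0, 3], msg_vec=[0, 0, 0, 3]; VV[1]=max(VV[1],msg_vec) then VV[1][1]++ -> VV[1]=[0, 2, 0, 3]
Event 5: SEND 2->3: VV[2][2]++ -> VV[2]=[0, 0, 1, 0], msg_vec=[0, 0, 1, 0]; VV[3]=max(VV[3],msg_vec) then VV[3][3]++ -> VV[3]=[0, 0, 1, 4]
Event 6: LOCAL 1: VV[1][1]++ -> VV[1]=[0, 3, 0, 3]
Event 7: SEND 2->0: VV[2][2]++ -> VV[2]=[0, 0, 2, 0], msg_vec=[0, 0, 2, 0]; VV[0]=max(VV[0],msg_vec) then VV[0][0]++ -> VV[0]=[1, 0, 2, 0]
Final vectors: VV[0]=[1, 0, 2, 0]; VV[1]=[0, 3, 0, 3]; VV[2]=[0, 0, 2, 0]; VV[3]=[0, 0, 1, 4]

Answer: 0 0 2 0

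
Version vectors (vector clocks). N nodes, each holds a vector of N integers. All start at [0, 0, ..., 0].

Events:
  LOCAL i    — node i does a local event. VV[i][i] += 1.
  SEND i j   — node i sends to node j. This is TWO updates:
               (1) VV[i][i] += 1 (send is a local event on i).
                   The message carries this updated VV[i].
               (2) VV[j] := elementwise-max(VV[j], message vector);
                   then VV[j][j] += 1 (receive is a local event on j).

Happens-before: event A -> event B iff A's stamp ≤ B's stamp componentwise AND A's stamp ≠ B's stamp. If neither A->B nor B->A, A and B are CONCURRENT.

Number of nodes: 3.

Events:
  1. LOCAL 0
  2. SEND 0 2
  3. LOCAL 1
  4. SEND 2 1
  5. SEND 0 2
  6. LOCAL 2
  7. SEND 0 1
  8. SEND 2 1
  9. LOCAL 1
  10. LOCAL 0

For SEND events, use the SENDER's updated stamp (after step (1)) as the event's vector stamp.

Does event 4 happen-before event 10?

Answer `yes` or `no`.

Answer: no

Derivation:
Initial: VV[0]=[0, 0, 0]
Initial: VV[1]=[0, 0, 0]
Initial: VV[2]=[0, 0, 0]
Event 1: LOCAL 0: VV[0][0]++ -> VV[0]=[1, 0, 0]
Event 2: SEND 0->2: VV[0][0]++ -> VV[0]=[2, 0, 0], msg_vec=[2, 0, 0]; VV[2]=max(VV[2],msg_vec) then VV[2][2]++ -> VV[2]=[2, 0, 1]
Event 3: LOCAL 1: VV[1][1]++ -> VV[1]=[0, 1, 0]
Event 4: SEND 2->1: VV[2][2]++ -> VV[2]=[2, 0, 2], msg_vec=[2, 0, 2]; VV[1]=max(VV[1],msg_vec) then VV[1][1]++ -> VV[1]=[2, 2, 2]
Event 5: SEND 0->2: VV[0][0]++ -> VV[0]=[3, 0, 0], msg_vec=[3, 0, 0]; VV[2]=max(VV[2],msg_vec) then VV[2][2]++ -> VV[2]=[3, 0, 3]
Event 6: LOCAL 2: VV[2][2]++ -> VV[2]=[3, 0, 4]
Event 7: SEND 0->1: VV[0][0]++ -> VV[0]=[4, 0, 0], msg_vec=[4, 0, 0]; VV[1]=max(VV[1],msg_vec) then VV[1][1]++ -> VV[1]=[4, 3, 2]
Event 8: SEND 2->1: VV[2][2]++ -> VV[2]=[3, 0, 5], msg_vec=[3, 0, 5]; VV[1]=max(VV[1],msg_vec) then VV[1][1]++ -> VV[1]=[4, 4, 5]
Event 9: LOCAL 1: VV[1][1]++ -> VV[1]=[4, 5, 5]
Event 10: LOCAL 0: VV[0][0]++ -> VV[0]=[5, 0, 0]
Event 4 stamp: [2, 0, 2]
Event 10 stamp: [5, 0, 0]
[2, 0, 2] <= [5, 0, 0]? False. Equal? False. Happens-before: False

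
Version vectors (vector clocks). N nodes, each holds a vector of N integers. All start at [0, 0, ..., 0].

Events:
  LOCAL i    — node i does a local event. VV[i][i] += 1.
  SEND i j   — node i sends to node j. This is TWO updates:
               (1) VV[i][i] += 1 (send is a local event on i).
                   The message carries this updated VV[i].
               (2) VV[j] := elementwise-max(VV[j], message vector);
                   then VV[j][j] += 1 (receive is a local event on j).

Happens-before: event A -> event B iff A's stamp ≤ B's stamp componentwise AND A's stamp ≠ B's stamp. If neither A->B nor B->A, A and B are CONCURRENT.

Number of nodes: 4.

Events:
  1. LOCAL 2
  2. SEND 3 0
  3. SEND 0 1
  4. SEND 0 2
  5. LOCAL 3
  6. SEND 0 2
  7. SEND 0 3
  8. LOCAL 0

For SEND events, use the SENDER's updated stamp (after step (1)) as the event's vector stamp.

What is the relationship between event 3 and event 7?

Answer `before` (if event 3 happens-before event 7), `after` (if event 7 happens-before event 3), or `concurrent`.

Answer: before

Derivation:
Initial: VV[0]=[0, 0, 0, 0]
Initial: VV[1]=[0, 0, 0, 0]
Initial: VV[2]=[0, 0, 0, 0]
Initial: VV[3]=[0, 0, 0, 0]
Event 1: LOCAL 2: VV[2][2]++ -> VV[2]=[0, 0, 1, 0]
Event 2: SEND 3->0: VV[3][3]++ -> VV[3]=[0, 0, 0, 1], msg_vec=[0, 0, 0, 1]; VV[0]=max(VV[0],msg_vec) then VV[0][0]++ -> VV[0]=[1, 0, 0, 1]
Event 3: SEND 0->1: VV[0][0]++ -> VV[0]=[2, 0, 0, 1], msg_vec=[2, 0, 0, 1]; VV[1]=max(VV[1],msg_vec) then VV[1][1]++ -> VV[1]=[2, 1, 0, 1]
Event 4: SEND 0->2: VV[0][0]++ -> VV[0]=[3, 0, 0, 1], msg_vec=[3, 0, 0, 1]; VV[2]=max(VV[2],msg_vec) then VV[2][2]++ -> VV[2]=[3, 0, 2, 1]
Event 5: LOCAL 3: VV[3][3]++ -> VV[3]=[0, 0, 0, 2]
Event 6: SEND 0->2: VV[0][0]++ -> VV[0]=[4, 0, 0, 1], msg_vec=[4, 0, 0, 1]; VV[2]=max(VV[2],msg_vec) then VV[2][2]++ -> VV[2]=[4, 0, 3, 1]
Event 7: SEND 0->3: VV[0][0]++ -> VV[0]=[5, 0, 0, 1], msg_vec=[5, 0, 0, 1]; VV[3]=max(VV[3],msg_vec) then VV[3][3]++ -> VV[3]=[5, 0, 0, 3]
Event 8: LOCAL 0: VV[0][0]++ -> VV[0]=[6, 0, 0, 1]
Event 3 stamp: [2, 0, 0, 1]
Event 7 stamp: [5, 0, 0, 1]
[2, 0, 0, 1] <= [5, 0, 0, 1]? True
[5, 0, 0, 1] <= [2, 0, 0, 1]? False
Relation: before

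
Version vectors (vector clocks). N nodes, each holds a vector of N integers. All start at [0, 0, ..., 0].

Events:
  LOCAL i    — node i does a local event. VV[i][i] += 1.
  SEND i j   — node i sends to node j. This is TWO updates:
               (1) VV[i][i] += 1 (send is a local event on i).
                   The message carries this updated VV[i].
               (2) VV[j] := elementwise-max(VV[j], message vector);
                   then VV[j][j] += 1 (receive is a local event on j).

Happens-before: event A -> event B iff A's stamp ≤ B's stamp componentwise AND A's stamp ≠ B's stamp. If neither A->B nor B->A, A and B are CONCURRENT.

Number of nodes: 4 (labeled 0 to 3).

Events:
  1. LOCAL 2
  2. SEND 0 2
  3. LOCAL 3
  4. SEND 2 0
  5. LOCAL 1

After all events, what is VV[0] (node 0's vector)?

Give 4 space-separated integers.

Answer: 2 0 3 0

Derivation:
Initial: VV[0]=[0, 0, 0, 0]
Initial: VV[1]=[0, 0, 0, 0]
Initial: VV[2]=[0, 0, 0, 0]
Initial: VV[3]=[0, 0, 0, 0]
Event 1: LOCAL 2: VV[2][2]++ -> VV[2]=[0, 0, 1, 0]
Event 2: SEND 0->2: VV[0][0]++ -> VV[0]=[1, 0, 0, 0], msg_vec=[1, 0, 0, 0]; VV[2]=max(VV[2],msg_vec) then VV[2][2]++ -> VV[2]=[1, 0, 2, 0]
Event 3: LOCAL 3: VV[3][3]++ -> VV[3]=[0, 0, 0, 1]
Event 4: SEND 2->0: VV[2][2]++ -> VV[2]=[1, 0, 3, 0], msg_vec=[1, 0, 3, 0]; VV[0]=max(VV[0],msg_vec) then VV[0][0]++ -> VV[0]=[2, 0, 3, 0]
Event 5: LOCAL 1: VV[1][1]++ -> VV[1]=[0, 1, 0, 0]
Final vectors: VV[0]=[2, 0, 3, 0]; VV[1]=[0, 1, 0, 0]; VV[2]=[1, 0, 3, 0]; VV[3]=[0, 0, 0, 1]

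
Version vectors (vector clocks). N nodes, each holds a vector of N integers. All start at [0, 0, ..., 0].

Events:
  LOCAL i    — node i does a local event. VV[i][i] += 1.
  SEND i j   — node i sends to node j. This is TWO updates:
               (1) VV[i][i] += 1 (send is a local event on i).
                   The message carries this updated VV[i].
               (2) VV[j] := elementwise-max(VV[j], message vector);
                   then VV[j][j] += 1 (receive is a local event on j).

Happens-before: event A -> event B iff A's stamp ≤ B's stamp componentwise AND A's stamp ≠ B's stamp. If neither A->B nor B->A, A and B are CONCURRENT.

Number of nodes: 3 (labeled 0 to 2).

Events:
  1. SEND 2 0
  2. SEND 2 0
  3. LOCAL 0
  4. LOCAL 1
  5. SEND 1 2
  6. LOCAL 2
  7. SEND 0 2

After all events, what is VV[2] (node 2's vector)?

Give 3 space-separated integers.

Answer: 4 2 5

Derivation:
Initial: VV[0]=[0, 0, 0]
Initial: VV[1]=[0, 0, 0]
Initial: VV[2]=[0, 0, 0]
Event 1: SEND 2->0: VV[2][2]++ -> VV[2]=[0, 0, 1], msg_vec=[0, 0, 1]; VV[0]=max(VV[0],msg_vec) then VV[0][0]++ -> VV[0]=[1, 0, 1]
Event 2: SEND 2->0: VV[2][2]++ -> VV[2]=[0, 0, 2], msg_vec=[0, 0, 2]; VV[0]=max(VV[0],msg_vec) then VV[0][0]++ -> VV[0]=[2, 0, 2]
Event 3: LOCAL 0: VV[0][0]++ -> VV[0]=[3, 0, 2]
Event 4: LOCAL 1: VV[1][1]++ -> VV[1]=[0, 1, 0]
Event 5: SEND 1->2: VV[1][1]++ -> VV[1]=[0, 2, 0], msg_vec=[0, 2, 0]; VV[2]=max(VV[2],msg_vec) then VV[2][2]++ -> VV[2]=[0, 2, 3]
Event 6: LOCAL 2: VV[2][2]++ -> VV[2]=[0, 2, 4]
Event 7: SEND 0->2: VV[0][0]++ -> VV[0]=[4, 0, 2], msg_vec=[4, 0, 2]; VV[2]=max(VV[2],msg_vec) then VV[2][2]++ -> VV[2]=[4, 2, 5]
Final vectors: VV[0]=[4, 0, 2]; VV[1]=[0, 2, 0]; VV[2]=[4, 2, 5]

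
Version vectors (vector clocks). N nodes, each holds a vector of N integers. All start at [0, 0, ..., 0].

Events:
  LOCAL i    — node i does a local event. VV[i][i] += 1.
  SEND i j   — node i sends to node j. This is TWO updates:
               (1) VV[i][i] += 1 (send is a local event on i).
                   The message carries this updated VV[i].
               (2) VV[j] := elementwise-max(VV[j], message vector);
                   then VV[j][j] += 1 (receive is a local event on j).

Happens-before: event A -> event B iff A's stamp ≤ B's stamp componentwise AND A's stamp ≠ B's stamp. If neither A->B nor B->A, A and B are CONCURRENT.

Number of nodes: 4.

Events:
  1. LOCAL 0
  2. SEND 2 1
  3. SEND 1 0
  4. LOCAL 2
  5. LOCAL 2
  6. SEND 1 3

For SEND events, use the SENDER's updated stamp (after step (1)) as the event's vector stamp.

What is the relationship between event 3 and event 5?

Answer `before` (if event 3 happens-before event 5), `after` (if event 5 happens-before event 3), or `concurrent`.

Initial: VV[0]=[0, 0, 0, 0]
Initial: VV[1]=[0, 0, 0, 0]
Initial: VV[2]=[0, 0, 0, 0]
Initial: VV[3]=[0, 0, 0, 0]
Event 1: LOCAL 0: VV[0][0]++ -> VV[0]=[1, 0, 0, 0]
Event 2: SEND 2->1: VV[2][2]++ -> VV[2]=[0, 0, 1, 0], msg_vec=[0, 0, 1, 0]; VV[1]=max(VV[1],msg_vec) then VV[1][1]++ -> VV[1]=[0, 1, 1, 0]
Event 3: SEND 1->0: VV[1][1]++ -> VV[1]=[0, 2, 1, 0], msg_vec=[0, 2, 1, 0]; VV[0]=max(VV[0],msg_vec) then VV[0][0]++ -> VV[0]=[2, 2, 1, 0]
Event 4: LOCAL 2: VV[2][2]++ -> VV[2]=[0, 0, 2, 0]
Event 5: LOCAL 2: VV[2][2]++ -> VV[2]=[0, 0, 3, 0]
Event 6: SEND 1->3: VV[1][1]++ -> VV[1]=[0, 3, 1, 0], msg_vec=[0, 3, 1, 0]; VV[3]=max(VV[3],msg_vec) then VV[3][3]++ -> VV[3]=[0, 3, 1, 1]
Event 3 stamp: [0, 2, 1, 0]
Event 5 stamp: [0, 0, 3, 0]
[0, 2, 1, 0] <= [0, 0, 3, 0]? False
[0, 0, 3, 0] <= [0, 2, 1, 0]? False
Relation: concurrent

Answer: concurrent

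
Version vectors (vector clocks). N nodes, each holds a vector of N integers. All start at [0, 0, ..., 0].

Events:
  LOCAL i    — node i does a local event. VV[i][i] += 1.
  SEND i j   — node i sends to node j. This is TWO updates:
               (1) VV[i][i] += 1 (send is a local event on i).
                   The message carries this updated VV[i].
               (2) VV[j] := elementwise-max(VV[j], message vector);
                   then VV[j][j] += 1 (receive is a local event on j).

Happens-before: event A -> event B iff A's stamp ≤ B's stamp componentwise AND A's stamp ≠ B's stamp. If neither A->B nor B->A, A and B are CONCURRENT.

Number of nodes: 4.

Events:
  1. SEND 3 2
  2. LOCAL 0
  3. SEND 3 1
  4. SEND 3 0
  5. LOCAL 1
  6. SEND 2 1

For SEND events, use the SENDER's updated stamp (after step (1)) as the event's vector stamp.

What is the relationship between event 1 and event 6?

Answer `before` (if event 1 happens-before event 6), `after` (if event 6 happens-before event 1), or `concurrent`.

Answer: before

Derivation:
Initial: VV[0]=[0, 0, 0, 0]
Initial: VV[1]=[0, 0, 0, 0]
Initial: VV[2]=[0, 0, 0, 0]
Initial: VV[3]=[0, 0, 0, 0]
Event 1: SEND 3->2: VV[3][3]++ -> VV[3]=[0, 0, 0, 1], msg_vec=[0, 0, 0, 1]; VV[2]=max(VV[2],msg_vec) then VV[2][2]++ -> VV[2]=[0, 0, 1, 1]
Event 2: LOCAL 0: VV[0][0]++ -> VV[0]=[1, 0, 0, 0]
Event 3: SEND 3->1: VV[3][3]++ -> VV[3]=[0, 0, 0, 2], msg_vec=[0, 0, 0, 2]; VV[1]=max(VV[1],msg_vec) then VV[1][1]++ -> VV[1]=[0, 1, 0, 2]
Event 4: SEND 3->0: VV[3][3]++ -> VV[3]=[0, 0, 0, 3], msg_vec=[0, 0, 0, 3]; VV[0]=max(VV[0],msg_vec) then VV[0][0]++ -> VV[0]=[2, 0, 0, 3]
Event 5: LOCAL 1: VV[1][1]++ -> VV[1]=[0, 2, 0, 2]
Event 6: SEND 2->1: VV[2][2]++ -> VV[2]=[0, 0, 2, 1], msg_vec=[0, 0, 2, 1]; VV[1]=max(VV[1],msg_vec) then VV[1][1]++ -> VV[1]=[0, 3, 2, 2]
Event 1 stamp: [0, 0, 0, 1]
Event 6 stamp: [0, 0, 2, 1]
[0, 0, 0, 1] <= [0, 0, 2, 1]? True
[0, 0, 2, 1] <= [0, 0, 0, 1]? False
Relation: before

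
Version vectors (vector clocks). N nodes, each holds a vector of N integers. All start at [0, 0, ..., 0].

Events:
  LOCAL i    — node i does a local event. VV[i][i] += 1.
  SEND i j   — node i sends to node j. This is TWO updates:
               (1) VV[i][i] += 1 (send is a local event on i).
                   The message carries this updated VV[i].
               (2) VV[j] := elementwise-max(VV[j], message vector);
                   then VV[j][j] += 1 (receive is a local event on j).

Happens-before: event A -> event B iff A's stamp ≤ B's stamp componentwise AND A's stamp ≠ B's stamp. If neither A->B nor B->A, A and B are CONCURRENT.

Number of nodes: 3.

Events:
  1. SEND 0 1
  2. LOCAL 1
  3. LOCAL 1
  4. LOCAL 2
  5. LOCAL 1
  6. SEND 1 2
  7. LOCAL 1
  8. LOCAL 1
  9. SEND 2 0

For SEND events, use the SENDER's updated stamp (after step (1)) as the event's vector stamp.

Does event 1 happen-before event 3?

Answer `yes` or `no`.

Initial: VV[0]=[0, 0, 0]
Initial: VV[1]=[0, 0, 0]
Initial: VV[2]=[0, 0, 0]
Event 1: SEND 0->1: VV[0][0]++ -> VV[0]=[1, 0, 0], msg_vec=[1, 0, 0]; VV[1]=max(VV[1],msg_vec) then VV[1][1]++ -> VV[1]=[1, 1, 0]
Event 2: LOCAL 1: VV[1][1]++ -> VV[1]=[1, 2, 0]
Event 3: LOCAL 1: VV[1][1]++ -> VV[1]=[1, 3, 0]
Event 4: LOCAL 2: VV[2][2]++ -> VV[2]=[0, 0, 1]
Event 5: LOCAL 1: VV[1][1]++ -> VV[1]=[1, 4, 0]
Event 6: SEND 1->2: VV[1][1]++ -> VV[1]=[1, 5, 0], msg_vec=[1, 5, 0]; VV[2]=max(VV[2],msg_vec) then VV[2][2]++ -> VV[2]=[1, 5, 2]
Event 7: LOCAL 1: VV[1][1]++ -> VV[1]=[1, 6, 0]
Event 8: LOCAL 1: VV[1][1]++ -> VV[1]=[1, 7, 0]
Event 9: SEND 2->0: VV[2][2]++ -> VV[2]=[1, 5, 3], msg_vec=[1, 5, 3]; VV[0]=max(VV[0],msg_vec) then VV[0][0]++ -> VV[0]=[2, 5, 3]
Event 1 stamp: [1, 0, 0]
Event 3 stamp: [1, 3, 0]
[1, 0, 0] <= [1, 3, 0]? True. Equal? False. Happens-before: True

Answer: yes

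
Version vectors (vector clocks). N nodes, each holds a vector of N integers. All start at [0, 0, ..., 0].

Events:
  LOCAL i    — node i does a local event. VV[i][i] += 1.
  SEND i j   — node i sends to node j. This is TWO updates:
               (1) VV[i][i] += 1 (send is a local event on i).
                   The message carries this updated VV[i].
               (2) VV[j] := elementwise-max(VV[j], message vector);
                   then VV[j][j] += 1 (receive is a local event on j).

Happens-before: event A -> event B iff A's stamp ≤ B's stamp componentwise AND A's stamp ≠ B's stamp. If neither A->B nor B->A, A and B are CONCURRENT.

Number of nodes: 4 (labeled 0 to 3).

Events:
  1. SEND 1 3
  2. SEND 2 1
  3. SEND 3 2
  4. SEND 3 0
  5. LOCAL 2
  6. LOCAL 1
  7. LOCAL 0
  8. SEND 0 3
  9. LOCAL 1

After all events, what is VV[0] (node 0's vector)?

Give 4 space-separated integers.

Initial: VV[0]=[0, 0, 0, 0]
Initial: VV[1]=[0, 0, 0, 0]
Initial: VV[2]=[0, 0, 0, 0]
Initial: VV[3]=[0, 0, 0, 0]
Event 1: SEND 1->3: VV[1][1]++ -> VV[1]=[0, 1, 0, 0], msg_vec=[0, 1, 0, 0]; VV[3]=max(VV[3],msg_vec) then VV[3][3]++ -> VV[3]=[0, 1, 0, 1]
Event 2: SEND 2->1: VV[2][2]++ -> VV[2]=[0, 0, 1, 0], msg_vec=[0, 0, 1, 0]; VV[1]=max(VV[1],msg_vec) then VV[1][1]++ -> VV[1]=[0, 2, 1, 0]
Event 3: SEND 3->2: VV[3][3]++ -> VV[3]=[0, 1, 0, 2], msg_vec=[0, 1, 0, 2]; VV[2]=max(VV[2],msg_vec) then VV[2][2]++ -> VV[2]=[0, 1, 2, 2]
Event 4: SEND 3->0: VV[3][3]++ -> VV[3]=[0, 1, 0, 3], msg_vec=[0, 1, 0, 3]; VV[0]=max(VV[0],msg_vec) then VV[0][0]++ -> VV[0]=[1, 1, 0, 3]
Event 5: LOCAL 2: VV[2][2]++ -> VV[2]=[0, 1, 3, 2]
Event 6: LOCAL 1: VV[1][1]++ -> VV[1]=[0, 3, 1, 0]
Event 7: LOCAL 0: VV[0][0]++ -> VV[0]=[2, 1, 0, 3]
Event 8: SEND 0->3: VV[0][0]++ -> VV[0]=[3, 1, 0, 3], msg_vec=[3, 1, 0, 3]; VV[3]=max(VV[3],msg_vec) then VV[3][3]++ -> VV[3]=[3, 1, 0, 4]
Event 9: LOCAL 1: VV[1][1]++ -> VV[1]=[0, 4, 1, 0]
Final vectors: VV[0]=[3, 1, 0, 3]; VV[1]=[0, 4, 1, 0]; VV[2]=[0, 1, 3, 2]; VV[3]=[3, 1, 0, 4]

Answer: 3 1 0 3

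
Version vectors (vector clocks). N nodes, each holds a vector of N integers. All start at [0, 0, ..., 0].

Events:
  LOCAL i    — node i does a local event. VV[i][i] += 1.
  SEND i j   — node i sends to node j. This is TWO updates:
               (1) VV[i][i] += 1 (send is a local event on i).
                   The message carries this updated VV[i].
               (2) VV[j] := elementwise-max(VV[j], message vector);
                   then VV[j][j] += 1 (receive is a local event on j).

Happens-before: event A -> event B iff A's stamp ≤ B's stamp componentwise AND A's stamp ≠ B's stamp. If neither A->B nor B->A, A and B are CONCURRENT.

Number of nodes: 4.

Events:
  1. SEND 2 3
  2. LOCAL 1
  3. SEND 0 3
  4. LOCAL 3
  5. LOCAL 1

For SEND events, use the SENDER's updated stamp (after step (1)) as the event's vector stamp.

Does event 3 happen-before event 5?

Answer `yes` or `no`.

Answer: no

Derivation:
Initial: VV[0]=[0, 0, 0, 0]
Initial: VV[1]=[0, 0, 0, 0]
Initial: VV[2]=[0, 0, 0, 0]
Initial: VV[3]=[0, 0, 0, 0]
Event 1: SEND 2->3: VV[2][2]++ -> VV[2]=[0, 0, 1, 0], msg_vec=[0, 0, 1, 0]; VV[3]=max(VV[3],msg_vec) then VV[3][3]++ -> VV[3]=[0, 0, 1, 1]
Event 2: LOCAL 1: VV[1][1]++ -> VV[1]=[0, 1, 0, 0]
Event 3: SEND 0->3: VV[0][0]++ -> VV[0]=[1, 0, 0, 0], msg_vec=[1, 0, 0, 0]; VV[3]=max(VV[3],msg_vec) then VV[3][3]++ -> VV[3]=[1, 0, 1, 2]
Event 4: LOCAL 3: VV[3][3]++ -> VV[3]=[1, 0, 1, 3]
Event 5: LOCAL 1: VV[1][1]++ -> VV[1]=[0, 2, 0, 0]
Event 3 stamp: [1, 0, 0, 0]
Event 5 stamp: [0, 2, 0, 0]
[1, 0, 0, 0] <= [0, 2, 0, 0]? False. Equal? False. Happens-before: False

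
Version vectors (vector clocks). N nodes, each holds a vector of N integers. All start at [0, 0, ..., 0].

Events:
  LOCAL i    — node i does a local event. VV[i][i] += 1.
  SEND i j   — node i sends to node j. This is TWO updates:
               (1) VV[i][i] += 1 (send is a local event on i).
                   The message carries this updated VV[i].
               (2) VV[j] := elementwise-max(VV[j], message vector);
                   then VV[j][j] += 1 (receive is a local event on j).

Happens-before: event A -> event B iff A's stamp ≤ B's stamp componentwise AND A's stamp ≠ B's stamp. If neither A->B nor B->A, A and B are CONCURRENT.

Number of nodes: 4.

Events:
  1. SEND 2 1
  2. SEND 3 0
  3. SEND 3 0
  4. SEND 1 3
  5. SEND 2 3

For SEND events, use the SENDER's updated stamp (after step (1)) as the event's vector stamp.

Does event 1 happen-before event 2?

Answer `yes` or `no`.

Answer: no

Derivation:
Initial: VV[0]=[0, 0, 0, 0]
Initial: VV[1]=[0, 0, 0, 0]
Initial: VV[2]=[0, 0, 0, 0]
Initial: VV[3]=[0, 0, 0, 0]
Event 1: SEND 2->1: VV[2][2]++ -> VV[2]=[0, 0, 1, 0], msg_vec=[0, 0, 1, 0]; VV[1]=max(VV[1],msg_vec) then VV[1][1]++ -> VV[1]=[0, 1, 1, 0]
Event 2: SEND 3->0: VV[3][3]++ -> VV[3]=[0, 0, 0, 1], msg_vec=[0, 0, 0, 1]; VV[0]=max(VV[0],msg_vec) then VV[0][0]++ -> VV[0]=[1, 0, 0, 1]
Event 3: SEND 3->0: VV[3][3]++ -> VV[3]=[0, 0, 0, 2], msg_vec=[0, 0, 0, 2]; VV[0]=max(VV[0],msg_vec) then VV[0][0]++ -> VV[0]=[2, 0, 0, 2]
Event 4: SEND 1->3: VV[1][1]++ -> VV[1]=[0, 2, 1, 0], msg_vec=[0, 2, 1, 0]; VV[3]=max(VV[3],msg_vec) then VV[3][3]++ -> VV[3]=[0, 2, 1, 3]
Event 5: SEND 2->3: VV[2][2]++ -> VV[2]=[0, 0, 2, 0], msg_vec=[0, 0, 2, 0]; VV[3]=max(VV[3],msg_vec) then VV[3][3]++ -> VV[3]=[0, 2, 2, 4]
Event 1 stamp: [0, 0, 1, 0]
Event 2 stamp: [0, 0, 0, 1]
[0, 0, 1, 0] <= [0, 0, 0, 1]? False. Equal? False. Happens-before: False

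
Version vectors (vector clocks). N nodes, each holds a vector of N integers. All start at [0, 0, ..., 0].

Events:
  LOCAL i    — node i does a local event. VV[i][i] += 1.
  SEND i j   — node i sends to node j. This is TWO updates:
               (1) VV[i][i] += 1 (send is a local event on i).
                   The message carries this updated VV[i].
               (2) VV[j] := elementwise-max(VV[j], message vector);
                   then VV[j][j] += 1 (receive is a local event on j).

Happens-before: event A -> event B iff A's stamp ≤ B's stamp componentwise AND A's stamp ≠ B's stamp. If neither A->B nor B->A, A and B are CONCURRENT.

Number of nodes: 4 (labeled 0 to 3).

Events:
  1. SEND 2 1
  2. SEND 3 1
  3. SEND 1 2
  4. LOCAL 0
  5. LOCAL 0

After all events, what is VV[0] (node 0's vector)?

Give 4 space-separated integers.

Initial: VV[0]=[0, 0, 0, 0]
Initial: VV[1]=[0, 0, 0, 0]
Initial: VV[2]=[0, 0, 0, 0]
Initial: VV[3]=[0, 0, 0, 0]
Event 1: SEND 2->1: VV[2][2]++ -> VV[2]=[0, 0, 1, 0], msg_vec=[0, 0, 1, 0]; VV[1]=max(VV[1],msg_vec) then VV[1][1]++ -> VV[1]=[0, 1, 1, 0]
Event 2: SEND 3->1: VV[3][3]++ -> VV[3]=[0, 0, 0, 1], msg_vec=[0, 0, 0, 1]; VV[1]=max(VV[1],msg_vec) then VV[1][1]++ -> VV[1]=[0, 2, 1, 1]
Event 3: SEND 1->2: VV[1][1]++ -> VV[1]=[0, 3, 1, 1], msg_vec=[0, 3, 1, 1]; VV[2]=max(VV[2],msg_vec) then VV[2][2]++ -> VV[2]=[0, 3, 2, 1]
Event 4: LOCAL 0: VV[0][0]++ -> VV[0]=[1, 0, 0, 0]
Event 5: LOCAL 0: VV[0][0]++ -> VV[0]=[2, 0, 0, 0]
Final vectors: VV[0]=[2, 0, 0, 0]; VV[1]=[0, 3, 1, 1]; VV[2]=[0, 3, 2, 1]; VV[3]=[0, 0, 0, 1]

Answer: 2 0 0 0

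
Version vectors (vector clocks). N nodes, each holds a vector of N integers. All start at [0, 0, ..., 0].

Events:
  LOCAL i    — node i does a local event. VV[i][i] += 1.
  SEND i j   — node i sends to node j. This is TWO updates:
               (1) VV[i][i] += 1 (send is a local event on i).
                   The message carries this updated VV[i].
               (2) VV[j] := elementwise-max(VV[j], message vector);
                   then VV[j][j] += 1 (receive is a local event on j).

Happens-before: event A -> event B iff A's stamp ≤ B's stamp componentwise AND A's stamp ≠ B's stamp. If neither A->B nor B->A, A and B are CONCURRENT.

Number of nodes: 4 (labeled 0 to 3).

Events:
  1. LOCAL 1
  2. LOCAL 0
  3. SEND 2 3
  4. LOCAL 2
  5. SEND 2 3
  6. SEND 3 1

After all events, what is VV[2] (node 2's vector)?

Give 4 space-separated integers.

Answer: 0 0 3 0

Derivation:
Initial: VV[0]=[0, 0, 0, 0]
Initial: VV[1]=[0, 0, 0, 0]
Initial: VV[2]=[0, 0, 0, 0]
Initial: VV[3]=[0, 0, 0, 0]
Event 1: LOCAL 1: VV[1][1]++ -> VV[1]=[0, 1, 0, 0]
Event 2: LOCAL 0: VV[0][0]++ -> VV[0]=[1, 0, 0, 0]
Event 3: SEND 2->3: VV[2][2]++ -> VV[2]=[0, 0, 1, 0], msg_vec=[0, 0, 1, 0]; VV[3]=max(VV[3],msg_vec) then VV[3][3]++ -> VV[3]=[0, 0, 1, 1]
Event 4: LOCAL 2: VV[2][2]++ -> VV[2]=[0, 0, 2, 0]
Event 5: SEND 2->3: VV[2][2]++ -> VV[2]=[0, 0, 3, 0], msg_vec=[0, 0, 3, 0]; VV[3]=max(VV[3],msg_vec) then VV[3][3]++ -> VV[3]=[0, 0, 3, 2]
Event 6: SEND 3->1: VV[3][3]++ -> VV[3]=[0, 0, 3, 3], msg_vec=[0, 0, 3, 3]; VV[1]=max(VV[1],msg_vec) then VV[1][1]++ -> VV[1]=[0, 2, 3, 3]
Final vectors: VV[0]=[1, 0, 0, 0]; VV[1]=[0, 2, 3, 3]; VV[2]=[0, 0, 3, 0]; VV[3]=[0, 0, 3, 3]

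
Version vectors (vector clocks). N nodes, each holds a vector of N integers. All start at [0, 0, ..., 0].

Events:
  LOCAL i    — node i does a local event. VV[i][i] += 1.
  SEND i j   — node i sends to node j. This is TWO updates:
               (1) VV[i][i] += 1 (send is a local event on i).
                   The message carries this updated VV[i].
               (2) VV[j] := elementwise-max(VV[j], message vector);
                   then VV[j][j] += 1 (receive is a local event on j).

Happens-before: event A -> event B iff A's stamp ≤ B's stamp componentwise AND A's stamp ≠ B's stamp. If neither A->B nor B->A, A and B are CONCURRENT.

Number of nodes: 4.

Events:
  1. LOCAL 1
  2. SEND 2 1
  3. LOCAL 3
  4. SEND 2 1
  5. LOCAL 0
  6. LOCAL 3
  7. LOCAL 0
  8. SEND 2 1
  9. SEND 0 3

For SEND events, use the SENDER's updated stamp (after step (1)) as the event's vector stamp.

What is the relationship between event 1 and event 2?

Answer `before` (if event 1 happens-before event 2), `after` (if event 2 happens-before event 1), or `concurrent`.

Initial: VV[0]=[0, 0, 0, 0]
Initial: VV[1]=[0, 0, 0, 0]
Initial: VV[2]=[0, 0, 0, 0]
Initial: VV[3]=[0, 0, 0, 0]
Event 1: LOCAL 1: VV[1][1]++ -> VV[1]=[0, 1, 0, 0]
Event 2: SEND 2->1: VV[2][2]++ -> VV[2]=[0, 0, 1, 0], msg_vec=[0, 0, 1, 0]; VV[1]=max(VV[1],msg_vec) then VV[1][1]++ -> VV[1]=[0, 2, 1, 0]
Event 3: LOCAL 3: VV[3][3]++ -> VV[3]=[0, 0, 0, 1]
Event 4: SEND 2->1: VV[2][2]++ -> VV[2]=[0, 0, 2, 0], msg_vec=[0, 0, 2, 0]; VV[1]=max(VV[1],msg_vec) then VV[1][1]++ -> VV[1]=[0, 3, 2, 0]
Event 5: LOCAL 0: VV[0][0]++ -> VV[0]=[1, 0, 0, 0]
Event 6: LOCAL 3: VV[3][3]++ -> VV[3]=[0, 0, 0, 2]
Event 7: LOCAL 0: VV[0][0]++ -> VV[0]=[2, 0, 0, 0]
Event 8: SEND 2->1: VV[2][2]++ -> VV[2]=[0, 0, 3, 0], msg_vec=[0, 0, 3, 0]; VV[1]=max(VV[1],msg_vec) then VV[1][1]++ -> VV[1]=[0, 4, 3, 0]
Event 9: SEND 0->3: VV[0][0]++ -> VV[0]=[3, 0, 0, 0], msg_vec=[3, 0, 0, 0]; VV[3]=max(VV[3],msg_vec) then VV[3][3]++ -> VV[3]=[3, 0, 0, 3]
Event 1 stamp: [0, 1, 0, 0]
Event 2 stamp: [0, 0, 1, 0]
[0, 1, 0, 0] <= [0, 0, 1, 0]? False
[0, 0, 1, 0] <= [0, 1, 0, 0]? False
Relation: concurrent

Answer: concurrent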